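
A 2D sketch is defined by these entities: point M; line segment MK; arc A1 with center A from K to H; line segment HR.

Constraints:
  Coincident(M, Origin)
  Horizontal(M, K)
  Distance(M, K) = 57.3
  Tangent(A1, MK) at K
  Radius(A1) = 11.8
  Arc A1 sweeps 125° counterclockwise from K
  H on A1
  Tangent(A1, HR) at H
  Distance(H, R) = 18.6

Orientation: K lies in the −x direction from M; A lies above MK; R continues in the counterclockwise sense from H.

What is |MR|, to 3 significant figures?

67.4

On A1, K sits at bearing -90° from A; a 125° counterclockwise sweep puts H at bearing 35°, so H = A + 11.8·(cos 35°, sin 35°) = (-47.6, 18.6). Since A1 is tangent to HR there, AH ⟂ HR, so HR runs along (−sin 35°, cos 35°); with |HR| = 18.6, R = (-58.3, 33.8). Then |MR| = |R − M| = 67.4.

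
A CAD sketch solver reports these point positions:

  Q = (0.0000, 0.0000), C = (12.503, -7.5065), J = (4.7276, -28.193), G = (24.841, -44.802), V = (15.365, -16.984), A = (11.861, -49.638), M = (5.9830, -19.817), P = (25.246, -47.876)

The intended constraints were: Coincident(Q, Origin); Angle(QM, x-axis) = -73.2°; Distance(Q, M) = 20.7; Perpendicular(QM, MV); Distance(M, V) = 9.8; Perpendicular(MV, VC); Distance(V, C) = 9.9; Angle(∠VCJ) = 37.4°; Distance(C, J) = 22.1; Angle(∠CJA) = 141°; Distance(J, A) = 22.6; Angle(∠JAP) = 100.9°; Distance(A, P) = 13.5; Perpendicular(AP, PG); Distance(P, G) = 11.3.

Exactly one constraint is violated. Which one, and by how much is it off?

Distance(P, G) = 11.3 — off by 8.20.

Q = (0.00, 0.00) ✓; QM at -73.20° ✓; |QM| = 20.70 ✓; ∠(QM, MV) = 90.00° ✓; |MV| = 9.800 ✓; ∠(MV, VC) = 90.00° ✓; |VC| = 9.900 ✓; ∠VCJ = 37.40° ✓; |CJ| = 22.10 ✓; ∠CJA = 141.0° ✓; |JA| = 22.60 ✓; ∠JAP = 100.9° ✓; |AP| = 13.50 ✓; ∠(AP, PG) = 90.01° ✓; |PG| = 3.101 ✗.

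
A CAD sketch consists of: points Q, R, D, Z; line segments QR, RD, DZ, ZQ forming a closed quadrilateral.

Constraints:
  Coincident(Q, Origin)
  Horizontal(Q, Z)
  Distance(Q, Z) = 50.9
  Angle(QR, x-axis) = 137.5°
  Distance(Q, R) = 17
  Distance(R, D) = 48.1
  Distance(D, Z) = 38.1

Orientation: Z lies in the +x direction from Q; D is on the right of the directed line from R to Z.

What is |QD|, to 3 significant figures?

31.2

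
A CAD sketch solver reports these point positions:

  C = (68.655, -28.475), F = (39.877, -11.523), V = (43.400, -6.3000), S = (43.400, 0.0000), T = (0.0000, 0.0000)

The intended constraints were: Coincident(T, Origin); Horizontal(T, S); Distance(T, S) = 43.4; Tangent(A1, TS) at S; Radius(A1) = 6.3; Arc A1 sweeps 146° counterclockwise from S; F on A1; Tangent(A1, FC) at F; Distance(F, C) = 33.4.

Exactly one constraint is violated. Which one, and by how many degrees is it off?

Tangent(A1, FC) at F — off by 3.50°.

T = (0.00, 0.00) ✓; T.y = 0.00, S.y = 0.00 ✓; |TS| = 43.40 ✓; ∠(VS, ST) = 90.00° ✓; |VS| = 6.300 ✓; bearing(V→F) − bearing(V→S) = 146.0° ✓; |VF| = 6.300 ✓; ∠(VF, FC) = 86.50° ✗; |FC| = 33.40 ✓.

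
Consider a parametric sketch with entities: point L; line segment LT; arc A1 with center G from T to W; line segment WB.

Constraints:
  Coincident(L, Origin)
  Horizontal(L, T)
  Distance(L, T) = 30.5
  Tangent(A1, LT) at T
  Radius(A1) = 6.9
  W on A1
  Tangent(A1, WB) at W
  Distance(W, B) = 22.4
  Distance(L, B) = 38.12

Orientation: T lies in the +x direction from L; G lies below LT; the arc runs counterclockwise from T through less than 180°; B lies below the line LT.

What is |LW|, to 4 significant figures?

24.64

L is at the origin; L and T share the same y with |LT| = 30.5 and T on the +x side, so T = (30.50, 0.000). A1 meets LT tangentially, so GT is at right angles to LT, so G = T + (0, -6.9) = (30.50, -6.900). Since GW ⟂ WB (tangency), |GB| = √(6.9² + 22.4²) = 23.44 regardless of where W sits on A1. So B lies on both circle(L, 38.12) and circle(G, 23.44); the below-LT intersection is B = (24.18, -29.47). W is the foot of the tangent from B: W = (23.60, -7.078).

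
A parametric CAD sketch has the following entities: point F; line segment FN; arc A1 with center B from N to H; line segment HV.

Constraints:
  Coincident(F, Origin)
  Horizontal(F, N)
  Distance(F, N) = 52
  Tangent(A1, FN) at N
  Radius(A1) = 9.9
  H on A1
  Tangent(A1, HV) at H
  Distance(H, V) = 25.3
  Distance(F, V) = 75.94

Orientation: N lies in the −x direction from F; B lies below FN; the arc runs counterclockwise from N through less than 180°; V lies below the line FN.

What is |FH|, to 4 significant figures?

61.75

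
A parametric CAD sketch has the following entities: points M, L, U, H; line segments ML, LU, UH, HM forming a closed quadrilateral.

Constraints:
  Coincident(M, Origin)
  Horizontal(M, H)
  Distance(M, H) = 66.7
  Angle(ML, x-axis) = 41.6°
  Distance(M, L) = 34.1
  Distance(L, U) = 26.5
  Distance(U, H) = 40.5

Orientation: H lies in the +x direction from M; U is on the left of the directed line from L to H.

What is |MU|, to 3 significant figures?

60.3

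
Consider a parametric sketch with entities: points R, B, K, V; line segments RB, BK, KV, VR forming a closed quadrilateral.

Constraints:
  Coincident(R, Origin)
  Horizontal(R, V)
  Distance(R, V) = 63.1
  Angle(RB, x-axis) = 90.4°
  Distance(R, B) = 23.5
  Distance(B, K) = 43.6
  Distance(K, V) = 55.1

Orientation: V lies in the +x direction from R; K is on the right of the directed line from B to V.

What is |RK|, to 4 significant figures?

21.71

Checks: |BK| = 43.60 ✓; |KV| = 55.10 ✓.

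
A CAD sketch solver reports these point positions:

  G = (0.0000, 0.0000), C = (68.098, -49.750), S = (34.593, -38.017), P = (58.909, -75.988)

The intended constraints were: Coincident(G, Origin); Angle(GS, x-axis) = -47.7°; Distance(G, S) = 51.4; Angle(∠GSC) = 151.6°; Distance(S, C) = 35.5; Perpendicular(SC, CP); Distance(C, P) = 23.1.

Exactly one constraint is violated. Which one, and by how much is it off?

Distance(C, P) = 23.1 — off by 4.70.

G = (0.00, 0.00) ✓; GS at -47.70° ✓; |GS| = 51.40 ✓; ∠GSC = 151.6° ✓; |SC| = 35.50 ✓; ∠(SC, CP) = 90.00° ✓; |CP| = 27.80 ✗.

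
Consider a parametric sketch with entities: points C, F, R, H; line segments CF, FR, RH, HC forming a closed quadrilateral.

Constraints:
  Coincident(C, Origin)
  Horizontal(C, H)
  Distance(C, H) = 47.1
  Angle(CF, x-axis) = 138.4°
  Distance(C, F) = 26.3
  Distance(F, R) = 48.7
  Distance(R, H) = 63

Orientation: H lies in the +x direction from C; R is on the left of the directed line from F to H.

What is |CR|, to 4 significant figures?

54.88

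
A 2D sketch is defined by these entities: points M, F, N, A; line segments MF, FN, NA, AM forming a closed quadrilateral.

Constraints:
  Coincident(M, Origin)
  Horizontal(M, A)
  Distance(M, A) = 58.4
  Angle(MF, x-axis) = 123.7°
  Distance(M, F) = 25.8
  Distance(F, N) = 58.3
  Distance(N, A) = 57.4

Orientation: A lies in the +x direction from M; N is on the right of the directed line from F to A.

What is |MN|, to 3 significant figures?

33.0

M is at the origin; MA is horizontal with |MA| = 58.4 and A in +x, so A = (58.4, 0). MF runs at 123.7° with |MF| = 25.8, so F = (-14.3, 21.5). N is determined by |FN| = 58.3 and |NA| = 57.4 together: it lies at the intersection of circle(F, 58.3) and circle(A, 57.4). With |FA| = 75.8, the foot of the radical line on FA is 38.6 from F and the perpendicular offset is √(58.3² − 38.6²) = 43.7. Taking the right-of-FA solution: N = (10.3, -31.4).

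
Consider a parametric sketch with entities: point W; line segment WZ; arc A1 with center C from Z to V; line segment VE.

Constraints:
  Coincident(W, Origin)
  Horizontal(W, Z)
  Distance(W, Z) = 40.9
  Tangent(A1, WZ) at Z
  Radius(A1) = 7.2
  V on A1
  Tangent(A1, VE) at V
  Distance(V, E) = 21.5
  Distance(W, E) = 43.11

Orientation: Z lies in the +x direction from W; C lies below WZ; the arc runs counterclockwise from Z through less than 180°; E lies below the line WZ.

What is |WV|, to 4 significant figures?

34.39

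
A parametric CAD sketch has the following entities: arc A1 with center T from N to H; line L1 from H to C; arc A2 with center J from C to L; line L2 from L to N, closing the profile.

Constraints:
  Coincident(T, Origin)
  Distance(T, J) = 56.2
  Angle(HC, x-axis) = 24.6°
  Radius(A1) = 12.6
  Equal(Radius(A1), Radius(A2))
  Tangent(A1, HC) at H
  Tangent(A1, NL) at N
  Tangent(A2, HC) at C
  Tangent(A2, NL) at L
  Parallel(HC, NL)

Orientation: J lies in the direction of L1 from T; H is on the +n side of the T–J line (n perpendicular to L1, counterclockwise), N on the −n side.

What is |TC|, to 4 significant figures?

57.60

The slot axis is L1's direction at 24.6°, so u = (cos 24.6°, sin 24.6°) = (0.9092, 0.4163) and n = (−sin 24.6°, cos 24.6°) = (-0.4163, 0.9092). T is at the origin and J lies 56.2 along u from T, so J = 56.2·u = (51.10, 23.39). Tangency of A1 to both parallel lines with radius 12.6 puts H and N at T ± 12.6·n: H = (-5.245, 11.46), N = (5.245, -11.46). Equal radii place C and L the same way about J: C = J + 12.6·n = (45.85, 34.85), L = J − 12.6·n = (56.34, 11.94). Then |TC| = |C − T| = 57.60.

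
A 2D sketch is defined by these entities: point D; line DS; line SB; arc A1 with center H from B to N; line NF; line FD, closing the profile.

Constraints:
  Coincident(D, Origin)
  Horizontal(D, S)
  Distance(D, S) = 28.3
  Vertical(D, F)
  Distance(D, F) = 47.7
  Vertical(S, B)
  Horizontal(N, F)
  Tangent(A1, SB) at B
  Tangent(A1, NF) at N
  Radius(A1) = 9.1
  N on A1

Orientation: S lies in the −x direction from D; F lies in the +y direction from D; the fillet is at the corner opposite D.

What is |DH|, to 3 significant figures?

43.1

D is at the origin; D and S share the same y with |DS| = 28.3 and S on the −x side, so S = (-28.3, 0.00). D and F share the same x with |DF| = 47.7 and F on the +y side, so F = (0.00, 47.7). The virtual corner opposite D is at (-28.3, 47.7). Tangency of A1 to SB means the radius HB is perpendicular to SB and since A1 is tangent to NF there, HN ⟂ NF, with radius 9.1, so the center H sits 9.1 in from both sides at H = (-19.2, 38.6). Then |DH| = |H − D| = 43.1.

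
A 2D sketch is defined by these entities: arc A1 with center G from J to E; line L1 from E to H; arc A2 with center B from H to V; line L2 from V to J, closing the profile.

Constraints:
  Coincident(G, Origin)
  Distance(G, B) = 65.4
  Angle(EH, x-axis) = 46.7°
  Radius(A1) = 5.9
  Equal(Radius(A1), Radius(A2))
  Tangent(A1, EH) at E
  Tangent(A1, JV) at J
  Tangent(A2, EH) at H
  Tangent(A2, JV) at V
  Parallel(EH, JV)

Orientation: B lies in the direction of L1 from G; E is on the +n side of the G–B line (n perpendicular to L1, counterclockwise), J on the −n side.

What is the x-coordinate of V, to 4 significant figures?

49.15

Tangency of A1 to both parallel lines with radius 5.9 puts E and J at G ± 5.9·n: E = (-4.294, 4.046), J = (4.294, -4.046). Equal radii place H and V the same way about B: H = B + 5.9·n = (40.56, 51.64), V = B − 5.9·n = (49.15, 43.55). So V.x = 49.15.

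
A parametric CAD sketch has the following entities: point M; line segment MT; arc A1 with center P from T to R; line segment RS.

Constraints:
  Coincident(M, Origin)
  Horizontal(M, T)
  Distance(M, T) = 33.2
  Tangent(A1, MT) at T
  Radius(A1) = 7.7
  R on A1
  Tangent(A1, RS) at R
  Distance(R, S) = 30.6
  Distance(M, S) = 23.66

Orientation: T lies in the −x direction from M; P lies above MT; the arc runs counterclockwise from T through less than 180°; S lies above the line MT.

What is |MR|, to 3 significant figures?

28.0

M is at the origin; MT is horizontal with |MT| = 33.2 and T on the −x side, so T = (-33.2, 0.00). A1 meets MT tangentially, so PT is at right angles to MT, so P = T + (0, 7.7) = (-33.2, 7.70). Since PR ⟂ RS (tangency), |PS| = √(7.7² + 30.6²) = 31.6 regardless of where R sits on A1. So S lies on both circle(M, 23.66) and circle(P, 31.6); the above-MT intersection is S = (-5.60, 23.0). R is the foot of the tangent from S: R = (-27.9, 2.08).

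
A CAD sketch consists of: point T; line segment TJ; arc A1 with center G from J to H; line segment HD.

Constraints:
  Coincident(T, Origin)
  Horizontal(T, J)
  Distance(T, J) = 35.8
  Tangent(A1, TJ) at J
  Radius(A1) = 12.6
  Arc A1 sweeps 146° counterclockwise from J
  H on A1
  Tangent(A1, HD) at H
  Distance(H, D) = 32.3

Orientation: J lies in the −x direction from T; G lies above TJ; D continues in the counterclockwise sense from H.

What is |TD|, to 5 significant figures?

69.092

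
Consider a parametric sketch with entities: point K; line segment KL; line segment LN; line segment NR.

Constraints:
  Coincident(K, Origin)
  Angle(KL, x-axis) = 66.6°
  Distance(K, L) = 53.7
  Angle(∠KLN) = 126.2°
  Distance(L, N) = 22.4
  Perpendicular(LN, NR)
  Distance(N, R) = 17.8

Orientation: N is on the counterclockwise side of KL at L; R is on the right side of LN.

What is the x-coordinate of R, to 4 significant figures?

25.34

∠KLN = 126.2°, so LN runs at 66.6° + (180° − 126.2°) = 120.4° from the x-axis; with |LN| = 22.4, N = L + 22.4·(cos 120.4°, sin 120.4°) = (9.992, 68.60). LN ⟂ NR; with |NR| = 17.8 on the right of LN, R = N + 17.8·(0.8625, 0.5060) = (25.34, 77.61). So R.x = 25.34.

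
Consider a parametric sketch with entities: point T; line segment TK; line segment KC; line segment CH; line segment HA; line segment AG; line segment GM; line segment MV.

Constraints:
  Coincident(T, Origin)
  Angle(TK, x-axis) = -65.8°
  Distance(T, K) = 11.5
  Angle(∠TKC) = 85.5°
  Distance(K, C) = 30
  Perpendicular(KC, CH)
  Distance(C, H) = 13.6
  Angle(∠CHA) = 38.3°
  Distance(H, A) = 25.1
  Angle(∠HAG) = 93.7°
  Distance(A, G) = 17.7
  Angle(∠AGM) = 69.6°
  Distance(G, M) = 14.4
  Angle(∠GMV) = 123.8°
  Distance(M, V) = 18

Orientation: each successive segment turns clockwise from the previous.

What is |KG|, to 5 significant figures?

32.917

∠CHA = 38.3° gives HA at -32.000° from the x-axis; with |HA| = 25.1, A = (-6.8285, -21.099). ∠HAG = 93.7° gives AG at -118.30° from the x-axis; with |AG| = 17.7, G = (-15.220, -36.684). Then |KG| = |G − K| = 32.917.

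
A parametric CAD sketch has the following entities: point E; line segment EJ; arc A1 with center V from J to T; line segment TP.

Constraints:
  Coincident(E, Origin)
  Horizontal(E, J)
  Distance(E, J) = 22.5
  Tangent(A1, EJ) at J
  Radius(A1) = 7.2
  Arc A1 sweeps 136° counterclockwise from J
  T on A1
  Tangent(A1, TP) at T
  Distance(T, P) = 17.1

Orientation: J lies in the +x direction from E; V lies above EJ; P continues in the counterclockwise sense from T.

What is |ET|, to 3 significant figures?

30.2

E is at the origin; EJ is horizontal with |EJ| = 22.5 and J on the +x side, so J = (22.5, 0.00). The tangent condition forces VJ to be normal to EJ, so V = J + (0, 7.2) = (22.5, 7.20). On A1, J sits at bearing -90° from V; a 136° counterclockwise sweep puts T at bearing 46°, so T = V + 7.2·(cos 46°, sin 46°) = (27.5, 12.4). Then |ET| = |T − E| = 30.2.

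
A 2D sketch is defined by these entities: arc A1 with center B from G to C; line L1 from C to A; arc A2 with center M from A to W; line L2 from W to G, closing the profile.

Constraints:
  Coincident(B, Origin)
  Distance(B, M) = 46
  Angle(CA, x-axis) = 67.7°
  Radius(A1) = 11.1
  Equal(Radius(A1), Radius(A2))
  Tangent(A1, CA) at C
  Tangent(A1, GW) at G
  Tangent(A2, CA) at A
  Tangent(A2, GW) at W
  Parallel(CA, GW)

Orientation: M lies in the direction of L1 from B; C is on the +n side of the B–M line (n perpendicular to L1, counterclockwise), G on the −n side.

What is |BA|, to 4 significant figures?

47.32

The slot axis is L1's direction at 67.7°, so u = (cos 67.7°, sin 67.7°) = (0.3795, 0.9252) and n = (−sin 67.7°, cos 67.7°) = (-0.9252, 0.3795). B is at the origin and M lies 46.0 along u from B, so M = 46.0·u = (17.45, 42.56). Tangency of A1 to both parallel lines with radius 11.1 puts C and G at B ± 11.1·n: C = (-10.27, 4.212), G = (10.27, -4.212). Equal radii place A and W the same way about M: A = M + 11.1·n = (7.185, 46.77), W = M − 11.1·n = (27.72, 38.35). Then |BA| = |A − B| = 47.32.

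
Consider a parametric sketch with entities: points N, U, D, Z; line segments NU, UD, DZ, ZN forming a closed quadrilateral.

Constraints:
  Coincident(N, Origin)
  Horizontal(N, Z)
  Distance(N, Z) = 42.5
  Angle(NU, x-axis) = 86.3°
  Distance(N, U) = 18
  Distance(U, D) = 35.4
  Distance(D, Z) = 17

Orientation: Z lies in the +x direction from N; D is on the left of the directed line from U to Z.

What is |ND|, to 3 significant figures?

39.8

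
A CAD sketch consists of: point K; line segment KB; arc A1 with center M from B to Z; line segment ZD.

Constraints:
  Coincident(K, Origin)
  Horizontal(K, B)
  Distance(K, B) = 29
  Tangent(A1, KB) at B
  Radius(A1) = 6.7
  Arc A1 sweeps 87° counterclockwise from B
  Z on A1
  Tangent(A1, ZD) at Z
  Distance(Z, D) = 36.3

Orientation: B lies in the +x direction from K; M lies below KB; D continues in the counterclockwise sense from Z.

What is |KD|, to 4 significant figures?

47.24

K is at the origin; K and B share the same y with |KB| = 29.0 and B on the +x side, so B = (29.00, 0.000). Since A1 is tangent to KB there, MB ⟂ KB, so M = B + (0, -6.7) = (29.00, -6.700). On A1, B sits at bearing 90° from M; an 87° counterclockwise sweep puts Z at bearing 177°, so Z = M + 6.7·(cos 177°, sin 177°) = (22.31, -6.349). Since A1 is tangent to ZD there, MZ ⟂ ZD, so ZD runs along (−sin 177°, cos 177°); with |ZD| = 36.3, D = (20.41, -42.60). Then |KD| = |D − K| = 47.24.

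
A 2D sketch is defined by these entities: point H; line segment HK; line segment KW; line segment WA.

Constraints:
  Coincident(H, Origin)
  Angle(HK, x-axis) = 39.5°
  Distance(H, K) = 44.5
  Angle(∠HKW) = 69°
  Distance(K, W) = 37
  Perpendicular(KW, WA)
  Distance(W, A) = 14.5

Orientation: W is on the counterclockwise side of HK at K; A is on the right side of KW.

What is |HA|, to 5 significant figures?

59.868

H is at the origin; HK runs at 39.5° with length 44.5, so K = 44.5·(cos 39.5°, sin 39.5°) = (34.337, 28.305). ∠HKW = 69.0°, so KW runs at 39.5° + (180° − 69.0°) = 150.50° from the x-axis; with |KW| = 37.0, W = K + 37.0·(cos 150.50°, sin 150.50°) = (2.1341, 46.525). The perpendicularity gives WA at right angles to KW; with |WA| = 14.5 on the right of KW, A = W + 14.5·(0.49242, 0.87036) = (9.2743, 59.145). Then |HA| = |A − H| = 59.868.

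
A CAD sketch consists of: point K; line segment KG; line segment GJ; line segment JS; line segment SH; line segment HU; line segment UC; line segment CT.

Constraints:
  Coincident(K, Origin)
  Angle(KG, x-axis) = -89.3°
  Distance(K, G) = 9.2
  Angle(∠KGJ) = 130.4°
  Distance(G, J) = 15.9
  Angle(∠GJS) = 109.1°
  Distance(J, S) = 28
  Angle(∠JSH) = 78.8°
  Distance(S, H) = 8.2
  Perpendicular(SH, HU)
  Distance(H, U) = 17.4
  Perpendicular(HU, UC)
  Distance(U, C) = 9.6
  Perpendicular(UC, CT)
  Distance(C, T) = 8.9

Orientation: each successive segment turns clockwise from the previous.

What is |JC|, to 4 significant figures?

12.17

K is at the origin; KG runs at -89.3° with length 9.2, so G = (0.1124, -9.199). ∠KGJ = 130.4° gives GJ at -138.9° from the x-axis; with |GJ| = 15.9, J = (-11.87, -19.65). ∠GJS = 109.1° gives JS at 150.2° from the x-axis; with |JS| = 28.0, S = (-36.17, -5.736). ∠JSH = 78.8° gives SH at 49.00° from the x-axis; with |SH| = 8.2, H = (-30.79, 0.4523). The perpendicularity gives HU at right angles to SH, so HU runs at -41.00°; with |HU| = 17.4, U = (-17.66, -10.96). The perpendicularity gives UC at right angles to HU, so UC runs at -131.0°; with |UC| = 9.6, C = (-23.95, -18.21). Then |JC| = |C − J| = 12.17.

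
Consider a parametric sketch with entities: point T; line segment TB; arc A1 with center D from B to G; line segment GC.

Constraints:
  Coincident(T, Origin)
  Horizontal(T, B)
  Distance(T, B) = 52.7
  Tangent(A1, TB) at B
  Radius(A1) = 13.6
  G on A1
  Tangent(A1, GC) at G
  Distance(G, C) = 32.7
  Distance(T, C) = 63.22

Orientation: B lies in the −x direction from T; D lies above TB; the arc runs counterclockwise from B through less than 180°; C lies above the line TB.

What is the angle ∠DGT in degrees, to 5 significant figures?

154.51°

T is at the origin; TB is horizontal with |TB| = 52.7 and B on the −x side, so B = (-52.700, 0.0000). A1 meets TB tangentially, so DB is at right angles to TB, so D = B + (0, 13.6) = (-52.700, 13.600). Since DG ⟂ GC (tangency), |DC| = √(13.6² + 32.7²) = 35.415 regardless of where G sits on A1. So C lies on both circle(T, 63.22) and circle(D, 35.415); the above-TB intersection is C = (-41.910, 47.332). G is the foot of the tangent from C: G = (-39.149, 14.749).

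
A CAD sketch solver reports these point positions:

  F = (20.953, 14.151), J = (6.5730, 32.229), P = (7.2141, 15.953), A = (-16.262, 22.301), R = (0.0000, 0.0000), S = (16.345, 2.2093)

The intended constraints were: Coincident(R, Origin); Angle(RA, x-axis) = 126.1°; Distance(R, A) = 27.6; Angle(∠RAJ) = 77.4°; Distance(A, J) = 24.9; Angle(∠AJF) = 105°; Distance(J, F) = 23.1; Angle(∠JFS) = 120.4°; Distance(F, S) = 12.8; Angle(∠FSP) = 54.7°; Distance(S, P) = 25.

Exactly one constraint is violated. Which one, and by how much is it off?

Distance(S, P) = 25 — off by 8.50.

R = (0.00, 0.00) ✓; RA at 126.1° ✓; |RA| = 27.60 ✓; ∠RAJ = 77.40° ✓; |AJ| = 24.90 ✓; ∠AJF = 105.0° ✓; |JF| = 23.10 ✓; ∠JFS = 120.4° ✓; |FS| = 12.80 ✓; ∠FSP = 54.70° ✓; |SP| = 16.50 ✗.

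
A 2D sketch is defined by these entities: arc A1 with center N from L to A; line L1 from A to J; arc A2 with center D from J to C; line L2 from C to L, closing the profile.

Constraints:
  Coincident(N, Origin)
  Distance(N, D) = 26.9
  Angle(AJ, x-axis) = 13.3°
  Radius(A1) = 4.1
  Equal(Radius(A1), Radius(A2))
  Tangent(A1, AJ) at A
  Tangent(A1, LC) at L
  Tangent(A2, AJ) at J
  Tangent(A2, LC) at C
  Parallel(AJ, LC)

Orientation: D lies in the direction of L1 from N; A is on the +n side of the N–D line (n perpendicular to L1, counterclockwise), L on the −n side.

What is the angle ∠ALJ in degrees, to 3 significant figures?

73.0°

The slot axis is L1's direction at 13.3°, so u = (cos 13.3°, sin 13.3°) = (0.973, 0.230) and n = (−sin 13.3°, cos 13.3°) = (-0.230, 0.973). N is at the origin and D lies 26.9 along u from N, so D = 26.9·u = (26.2, 6.19). Tangency of A1 to both parallel lines with radius 4.1 puts A and L at N ± 4.1·n: A = (-0.943, 3.99), L = (0.943, -3.99). Equal radii place J and C the same way about D: J = D + 4.1·n = (25.2, 10.2), C = D − 4.1·n = (27.1, 2.20). Then cos ∠ALJ = LA·LJ / (|LA||LJ|), giving 73.0°.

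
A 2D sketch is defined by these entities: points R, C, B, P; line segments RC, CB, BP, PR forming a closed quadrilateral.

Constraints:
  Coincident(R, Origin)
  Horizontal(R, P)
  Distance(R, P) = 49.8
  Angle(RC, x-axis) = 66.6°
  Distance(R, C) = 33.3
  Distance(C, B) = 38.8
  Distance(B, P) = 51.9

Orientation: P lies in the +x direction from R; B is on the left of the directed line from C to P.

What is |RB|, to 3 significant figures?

69.1

Checks: |CB| = 38.80 ✓; |BP| = 51.90 ✓.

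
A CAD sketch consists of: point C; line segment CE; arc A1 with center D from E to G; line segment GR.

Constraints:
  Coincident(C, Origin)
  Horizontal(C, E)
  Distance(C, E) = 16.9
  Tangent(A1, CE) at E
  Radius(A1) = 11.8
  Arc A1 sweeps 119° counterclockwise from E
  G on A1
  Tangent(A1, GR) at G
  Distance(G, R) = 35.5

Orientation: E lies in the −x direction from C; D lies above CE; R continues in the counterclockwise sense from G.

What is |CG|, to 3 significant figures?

18.7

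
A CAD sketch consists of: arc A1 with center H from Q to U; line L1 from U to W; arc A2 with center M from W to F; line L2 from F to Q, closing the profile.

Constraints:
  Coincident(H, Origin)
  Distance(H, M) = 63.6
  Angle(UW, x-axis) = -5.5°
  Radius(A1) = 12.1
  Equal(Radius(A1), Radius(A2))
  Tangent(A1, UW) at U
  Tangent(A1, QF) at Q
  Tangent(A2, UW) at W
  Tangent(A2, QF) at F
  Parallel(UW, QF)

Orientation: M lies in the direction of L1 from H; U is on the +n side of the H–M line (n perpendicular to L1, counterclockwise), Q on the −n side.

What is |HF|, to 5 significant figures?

64.741

The slot axis is L1's direction at -5.5°, so u = (cos -5.5°, sin -5.5°) = (0.99540, -0.095846) and n = (−sin -5.5°, cos -5.5°) = (0.095846, 0.99540). H is at the origin and M lies 63.6 along u from H, so M = 63.6·u = (63.307, -6.0958). Tangency of A1 to both parallel lines with radius 12.1 puts U and Q at H ± 12.1·n: U = (1.1597, 12.044), Q = (-1.1597, -12.044). Equal radii place W and F the same way about M: W = M + 12.1·n = (64.467, 5.9485), F = M − 12.1·n = (62.147, -18.140). Then |HF| = |F − H| = 64.741.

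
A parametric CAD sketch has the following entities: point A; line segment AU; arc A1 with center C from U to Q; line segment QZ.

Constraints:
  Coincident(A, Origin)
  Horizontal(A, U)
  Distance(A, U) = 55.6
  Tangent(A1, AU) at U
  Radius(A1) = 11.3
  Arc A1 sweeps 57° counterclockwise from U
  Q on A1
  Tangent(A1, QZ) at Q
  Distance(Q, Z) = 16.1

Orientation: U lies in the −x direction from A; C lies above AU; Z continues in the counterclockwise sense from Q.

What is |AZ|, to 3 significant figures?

41.8

A is at the origin; AU is horizontal with |AU| = 55.6 and U on the −x side, so U = (-55.6, 0.00). Since A1 is tangent to AU there, CU ⟂ AU, so C = U + (0, 11.3) = (-55.6, 11.3). On A1, U sits at bearing -90° from C; a 57° counterclockwise sweep puts Q at bearing -33°, so Q = C + 11.3·(cos -33°, sin -33°) = (-46.1, 5.15). Tangency of A1 to QZ means the radius CQ is perpendicular to QZ, so QZ runs along (−sin -33°, cos -33°); with |QZ| = 16.1, Z = (-37.4, 18.6). Then |AZ| = |Z − A| = 41.8.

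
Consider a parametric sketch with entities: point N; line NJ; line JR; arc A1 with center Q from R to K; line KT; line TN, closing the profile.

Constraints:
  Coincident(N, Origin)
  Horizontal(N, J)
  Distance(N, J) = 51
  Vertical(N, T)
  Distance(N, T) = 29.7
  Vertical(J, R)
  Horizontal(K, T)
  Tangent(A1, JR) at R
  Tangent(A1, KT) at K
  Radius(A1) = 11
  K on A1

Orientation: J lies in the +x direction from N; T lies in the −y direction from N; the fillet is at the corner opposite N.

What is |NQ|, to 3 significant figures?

44.2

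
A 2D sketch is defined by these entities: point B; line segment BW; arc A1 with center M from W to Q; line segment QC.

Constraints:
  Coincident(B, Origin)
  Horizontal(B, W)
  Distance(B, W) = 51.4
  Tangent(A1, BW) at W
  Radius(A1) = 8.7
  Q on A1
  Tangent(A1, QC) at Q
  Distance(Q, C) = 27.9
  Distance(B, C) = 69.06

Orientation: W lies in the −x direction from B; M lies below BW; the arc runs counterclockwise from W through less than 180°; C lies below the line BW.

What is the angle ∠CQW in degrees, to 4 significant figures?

133.1°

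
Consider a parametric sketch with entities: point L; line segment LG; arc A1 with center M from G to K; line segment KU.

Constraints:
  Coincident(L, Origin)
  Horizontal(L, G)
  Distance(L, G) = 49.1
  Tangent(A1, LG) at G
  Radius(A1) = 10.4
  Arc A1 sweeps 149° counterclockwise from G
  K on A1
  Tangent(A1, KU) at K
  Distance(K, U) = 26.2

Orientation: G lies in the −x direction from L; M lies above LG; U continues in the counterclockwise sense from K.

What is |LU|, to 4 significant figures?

73.89

L is at the origin; L and G share the same y with |LG| = 49.1 and G on the −x side, so G = (-49.10, 0.000). A1 meets LG tangentially, so MG is at right angles to LG, so M = G + (0, 10.4) = (-49.10, 10.40). On A1, G sits at bearing -90° from M; a 149° counterclockwise sweep puts K at bearing 59°, so K = M + 10.4·(cos 59°, sin 59°) = (-43.74, 19.31). Tangency of A1 to KU means the radius MK is perpendicular to KU, so KU runs along (−sin 59°, cos 59°); with |KU| = 26.2, U = (-66.20, 32.81). Then |LU| = |U − L| = 73.89.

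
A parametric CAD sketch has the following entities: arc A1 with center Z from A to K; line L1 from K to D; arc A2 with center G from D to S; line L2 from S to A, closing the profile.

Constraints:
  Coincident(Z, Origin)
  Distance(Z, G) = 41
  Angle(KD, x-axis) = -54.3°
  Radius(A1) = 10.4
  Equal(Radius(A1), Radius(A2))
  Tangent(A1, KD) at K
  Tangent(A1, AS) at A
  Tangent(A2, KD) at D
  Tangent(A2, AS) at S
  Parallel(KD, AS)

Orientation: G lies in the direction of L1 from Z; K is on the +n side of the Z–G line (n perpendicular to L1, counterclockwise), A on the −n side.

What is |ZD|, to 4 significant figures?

42.30

Tangency of A1 to both parallel lines with radius 10.4 puts K and A at Z ± 10.4·n: K = (8.446, 6.069), A = (-8.446, -6.069). Equal radii place D and S the same way about G: D = G + 10.4·n = (32.37, -27.23), S = G − 10.4·n = (15.48, -39.36). Then |ZD| = |D − Z| = 42.30.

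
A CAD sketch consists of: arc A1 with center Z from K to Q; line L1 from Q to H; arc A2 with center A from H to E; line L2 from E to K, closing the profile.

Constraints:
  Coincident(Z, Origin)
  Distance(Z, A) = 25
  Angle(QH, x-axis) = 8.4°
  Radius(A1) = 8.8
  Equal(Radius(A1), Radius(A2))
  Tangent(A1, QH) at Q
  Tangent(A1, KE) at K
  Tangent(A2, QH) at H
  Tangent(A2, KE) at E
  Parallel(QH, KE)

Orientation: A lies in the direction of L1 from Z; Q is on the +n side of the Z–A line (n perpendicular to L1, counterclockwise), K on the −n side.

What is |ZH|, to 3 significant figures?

26.5

The slot axis is L1's direction at 8.4°, so u = (cos 8.4°, sin 8.4°) = (0.989, 0.146) and n = (−sin 8.4°, cos 8.4°) = (-0.146, 0.989). Z is at the origin and A lies 25.0 along u from Z, so A = 25.0·u = (24.7, 3.65). Tangency of A1 to both parallel lines with radius 8.8 puts Q and K at Z ± 8.8·n: Q = (-1.29, 8.71), K = (1.29, -8.71). Equal radii place H and E the same way about A: H = A + 8.8·n = (23.4, 12.4), E = A − 8.8·n = (26.0, -5.05). Then |ZH| = |H − Z| = 26.5.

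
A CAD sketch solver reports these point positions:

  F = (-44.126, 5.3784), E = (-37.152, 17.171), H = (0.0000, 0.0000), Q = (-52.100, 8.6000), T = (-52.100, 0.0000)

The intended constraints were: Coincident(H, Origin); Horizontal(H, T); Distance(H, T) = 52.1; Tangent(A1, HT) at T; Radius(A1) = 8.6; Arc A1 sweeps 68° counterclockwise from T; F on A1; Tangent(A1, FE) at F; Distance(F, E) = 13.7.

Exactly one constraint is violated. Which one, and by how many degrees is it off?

Tangent(A1, FE) at F — off by 8.60°.

H = (0.00, 0.00) ✓; H.y = 0.00, T.y = 0.00 ✓; |HT| = 52.10 ✓; ∠(QT, TH) = 90.00° ✓; |QT| = 8.600 ✓; bearing(Q→F) − bearing(Q→T) = 68.00° ✓; |QF| = 8.600 ✓; ∠(QF, FE) = 98.60° ✗; |FE| = 13.70 ✓.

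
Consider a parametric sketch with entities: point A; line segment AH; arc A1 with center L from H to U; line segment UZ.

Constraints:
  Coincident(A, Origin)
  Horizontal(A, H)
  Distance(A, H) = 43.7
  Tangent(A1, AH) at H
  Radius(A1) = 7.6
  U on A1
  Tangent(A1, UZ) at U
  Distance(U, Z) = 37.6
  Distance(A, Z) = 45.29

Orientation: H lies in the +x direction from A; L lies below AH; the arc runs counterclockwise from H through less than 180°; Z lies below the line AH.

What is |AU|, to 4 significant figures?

36.98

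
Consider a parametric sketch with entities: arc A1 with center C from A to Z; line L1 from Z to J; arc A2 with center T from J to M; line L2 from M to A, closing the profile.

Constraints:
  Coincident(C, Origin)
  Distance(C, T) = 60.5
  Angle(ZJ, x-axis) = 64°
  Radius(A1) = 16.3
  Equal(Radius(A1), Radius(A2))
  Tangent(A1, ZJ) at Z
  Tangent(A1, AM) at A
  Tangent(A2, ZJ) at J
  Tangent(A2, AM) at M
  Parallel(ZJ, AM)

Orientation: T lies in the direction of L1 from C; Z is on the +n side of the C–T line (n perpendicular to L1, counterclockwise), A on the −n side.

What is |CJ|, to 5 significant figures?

62.657

Tangency of A1 to both parallel lines with radius 16.3 puts Z and A at C ± 16.3·n: Z = (-14.650, 7.1454), A = (14.650, -7.1454). Equal radii place J and M the same way about T: J = T + 16.3·n = (11.871, 61.522), M = T − 16.3·n = (41.172, 47.232). Then |CJ| = |J − C| = 62.657.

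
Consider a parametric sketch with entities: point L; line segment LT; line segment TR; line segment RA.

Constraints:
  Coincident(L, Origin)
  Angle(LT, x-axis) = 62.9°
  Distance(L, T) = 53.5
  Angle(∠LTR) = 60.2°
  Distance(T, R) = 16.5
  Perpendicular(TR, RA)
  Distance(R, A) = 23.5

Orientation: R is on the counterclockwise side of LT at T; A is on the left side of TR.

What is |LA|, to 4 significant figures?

25.05

L is at the origin; LT runs at 62.9° with length 53.5, so T = 53.5·(cos 62.9°, sin 62.9°) = (24.37, 47.63). ∠LTR = 60.2°, so TR runs at 62.9° + (180° − 60.2°) = 182.7° from the x-axis; with |TR| = 16.5, R = T + 16.5·(cos 182.7°, sin 182.7°) = (7.890, 46.85). The perpendicularity gives RA at right angles to TR; with |RA| = 23.5 on the left of TR, A = R + 23.5·(0.04711, -0.9989) = (8.997, 23.38). Then |LA| = |A − L| = 25.05.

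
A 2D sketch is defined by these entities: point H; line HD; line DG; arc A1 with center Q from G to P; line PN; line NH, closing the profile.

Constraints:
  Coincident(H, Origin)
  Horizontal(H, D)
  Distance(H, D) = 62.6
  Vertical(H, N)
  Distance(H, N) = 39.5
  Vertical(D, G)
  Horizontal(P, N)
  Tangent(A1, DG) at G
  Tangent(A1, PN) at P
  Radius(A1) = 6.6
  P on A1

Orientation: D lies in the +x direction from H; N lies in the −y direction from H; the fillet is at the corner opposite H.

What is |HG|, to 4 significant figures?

70.72

The virtual corner opposite H is at (62.60, -39.50). A1 meets DG tangentially, so QG is at right angles to DG and tangency of A1 to PN means the radius QP is perpendicular to PN, with radius 6.6, so the center Q sits 6.6 in from both sides at Q = (56.00, -32.90). That places the tangent points at G = (62.60, -32.90) on DG and P = (56.00, -39.50) on PN. Then |HG| = |G − H| = 70.72.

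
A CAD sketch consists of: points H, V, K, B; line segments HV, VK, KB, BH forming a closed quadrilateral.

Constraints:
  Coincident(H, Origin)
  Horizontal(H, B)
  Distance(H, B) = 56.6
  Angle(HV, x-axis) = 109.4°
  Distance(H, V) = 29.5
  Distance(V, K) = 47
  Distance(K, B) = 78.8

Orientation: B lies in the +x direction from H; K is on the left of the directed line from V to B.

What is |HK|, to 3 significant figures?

69.1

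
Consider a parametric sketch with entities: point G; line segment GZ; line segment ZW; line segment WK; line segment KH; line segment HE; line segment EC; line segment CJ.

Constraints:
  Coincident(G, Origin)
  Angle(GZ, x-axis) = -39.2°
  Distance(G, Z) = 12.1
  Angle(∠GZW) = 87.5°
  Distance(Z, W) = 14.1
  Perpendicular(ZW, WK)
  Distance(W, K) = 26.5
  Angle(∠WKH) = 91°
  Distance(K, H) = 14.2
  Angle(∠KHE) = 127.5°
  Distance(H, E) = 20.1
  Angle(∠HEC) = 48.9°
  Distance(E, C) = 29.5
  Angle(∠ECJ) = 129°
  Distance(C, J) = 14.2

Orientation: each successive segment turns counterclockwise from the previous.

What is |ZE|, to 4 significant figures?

16.75

G is at the origin; GZ runs at -39.2° with length 12.1, so Z = (9.377, -7.648). ∠GZW = 87.5° gives ZW at 53.30° from the x-axis; with |ZW| = 14.1, W = (17.80, 3.657). ZW ⟂ WK, so WK runs at 143.3°; with |WK| = 26.5, K = (-3.444, 19.49). ∠WKH = 91.0° gives KH at -127.7° from the x-axis; with |KH| = 14.2, H = (-12.13, 8.259). ∠KHE = 127.5° gives HE at -75.20° from the x-axis; with |HE| = 20.1, E = (-6.993, -11.17). Then |ZE| = |E − Z| = 16.75.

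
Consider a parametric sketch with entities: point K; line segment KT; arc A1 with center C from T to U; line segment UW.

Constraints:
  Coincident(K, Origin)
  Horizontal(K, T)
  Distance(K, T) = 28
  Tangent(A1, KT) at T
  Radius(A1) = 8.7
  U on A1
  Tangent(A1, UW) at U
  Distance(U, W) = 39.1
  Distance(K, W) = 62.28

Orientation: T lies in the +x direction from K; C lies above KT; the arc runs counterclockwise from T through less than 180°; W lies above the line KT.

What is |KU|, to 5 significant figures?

37.412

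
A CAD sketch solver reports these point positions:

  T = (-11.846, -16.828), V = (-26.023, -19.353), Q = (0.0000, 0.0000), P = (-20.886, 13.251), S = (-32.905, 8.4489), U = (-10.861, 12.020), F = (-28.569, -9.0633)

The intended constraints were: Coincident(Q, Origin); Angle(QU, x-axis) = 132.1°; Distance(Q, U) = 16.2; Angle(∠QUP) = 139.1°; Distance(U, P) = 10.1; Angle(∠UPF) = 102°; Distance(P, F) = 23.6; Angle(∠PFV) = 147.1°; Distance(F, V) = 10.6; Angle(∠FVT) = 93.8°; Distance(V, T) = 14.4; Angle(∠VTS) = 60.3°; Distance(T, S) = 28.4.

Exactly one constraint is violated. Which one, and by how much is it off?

Distance(T, S) = 28.4 — off by 4.50.

Q = (0.00, 0.00) ✓; QU at 132.1° ✓; |QU| = 16.20 ✓; ∠QUP = 139.1° ✓; |UP| = 10.10 ✓; ∠UPF = 102.0° ✓; |PF| = 23.60 ✓; ∠PFV = 147.1° ✓; |FV| = 10.60 ✓; ∠FVT = 93.80° ✓; |VT| = 14.40 ✓; ∠VTS = 60.30° ✓; |TS| = 32.90 ✗.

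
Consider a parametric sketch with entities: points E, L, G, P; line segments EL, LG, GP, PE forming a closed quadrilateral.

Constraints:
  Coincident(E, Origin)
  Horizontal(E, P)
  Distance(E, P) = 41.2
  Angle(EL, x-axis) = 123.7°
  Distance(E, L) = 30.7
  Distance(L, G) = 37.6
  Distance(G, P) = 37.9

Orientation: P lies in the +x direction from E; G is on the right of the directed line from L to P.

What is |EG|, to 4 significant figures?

6.901

E is at the origin; EP is horizontal with |EP| = 41.2 and P in +x, so P = (41.2, 0). EL runs at 123.7° with |EL| = 30.7, so L = (-17.03, 25.54). G is determined by |LG| = 37.6 and |GP| = 37.9 together: it lies at the intersection of circle(L, 37.6) and circle(P, 37.9). With |LP| = 63.59, the foot of the radical line on LP is 31.62 from L and the perpendicular offset is √(37.6² − 31.62²) = 20.35. Taking the right-of-LP solution: G = (3.746, -5.795).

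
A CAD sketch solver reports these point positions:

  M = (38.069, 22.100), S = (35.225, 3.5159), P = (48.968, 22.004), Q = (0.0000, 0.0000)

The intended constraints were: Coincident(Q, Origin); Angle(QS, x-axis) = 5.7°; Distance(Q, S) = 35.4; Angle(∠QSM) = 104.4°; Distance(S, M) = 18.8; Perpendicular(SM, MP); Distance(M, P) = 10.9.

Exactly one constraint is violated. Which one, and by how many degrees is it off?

Perpendicular(SM, MP) — off by 8.20°.

Q = (0.00, 0.00) ✓; QS at 5.700° ✓; |QS| = 35.40 ✓; ∠QSM = 104.4° ✓; |SM| = 18.80 ✓; ∠(SM, MP) = 81.80° ✗; |MP| = 10.90 ✓.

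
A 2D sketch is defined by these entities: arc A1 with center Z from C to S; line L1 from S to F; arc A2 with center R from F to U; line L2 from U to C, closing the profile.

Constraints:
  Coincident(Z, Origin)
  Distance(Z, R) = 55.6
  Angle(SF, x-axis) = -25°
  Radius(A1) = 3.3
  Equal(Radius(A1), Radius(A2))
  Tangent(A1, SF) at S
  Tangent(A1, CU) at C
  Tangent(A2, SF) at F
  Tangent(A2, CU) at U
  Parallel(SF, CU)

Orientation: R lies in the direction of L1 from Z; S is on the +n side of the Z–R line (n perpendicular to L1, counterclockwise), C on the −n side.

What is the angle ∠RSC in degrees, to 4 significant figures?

86.60°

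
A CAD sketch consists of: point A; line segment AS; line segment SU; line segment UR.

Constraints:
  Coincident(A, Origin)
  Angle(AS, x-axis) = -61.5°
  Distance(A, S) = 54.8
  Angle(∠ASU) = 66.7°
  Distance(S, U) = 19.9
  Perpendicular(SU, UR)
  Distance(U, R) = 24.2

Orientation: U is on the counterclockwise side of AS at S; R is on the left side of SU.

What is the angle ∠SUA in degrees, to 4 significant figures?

92.02°

A is at the origin; AS runs at -61.5° with length 54.8, so S = 54.8·(cos -61.5°, sin -61.5°) = (26.15, -48.16). ∠ASU = 66.7°, so SU runs at -61.5° + (180° − 66.7°) = 51.80° from the x-axis; with |SU| = 19.9, U = S + 19.9·(cos 51.80°, sin 51.80°) = (38.45, -32.52). Then cos ∠SUA = US·UA / (|US||UA|), giving 92.02°.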